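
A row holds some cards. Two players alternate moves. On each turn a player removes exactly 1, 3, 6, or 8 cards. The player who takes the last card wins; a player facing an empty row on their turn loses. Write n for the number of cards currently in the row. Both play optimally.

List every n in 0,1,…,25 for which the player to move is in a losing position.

0, 2, 4, 9, 11, 13, 18, 20, 22

Work bottom-up. With no move the player to move loses. Otherwise the position is W if at least one move leads to an L position for the opponent, and L if every move leads to a W.
n=0: no move → L
n=1: →0(L), so W
n=2: →1(W) only, which is W, so L
n=3: →2(L), so W
n=4: →3(W), 1(W) — all W, so L
n=5: →4(L), so W
n=6: →0(L), so W
n=7: →4(L), so W
n=8: →2(L), so W
n=9: →8(W), 6(W), 3(W), 1(W) — all W, so L
n=10: →9(L), so W
n=11: →10(W), 8(W), 5(W), 3(W) — all W, so L
n=12: →11(L), so W
n=13: →12(W), 10(W), 7(W), 5(W) — all W, so L
n=14: →13(L), so W
n=15: →9(L), so W
n=16: →13(L), so W
n=17: →11(L), so W
n=18: →17(W), 15(W), 12(W), 10(W) — all W, so L
n=19: →18(L), so W
n=20: →19(W), 17(W), 14(W), 12(W) — all W, so L
n=21: →20(L), so W
n=22: →21(W), 19(W), 16(W), 14(W) — all W, so L
n=23: →22(L), so W
n=24: →18(L), so W
n=25: →22(L), so W
Reading off the rows marked L gives the requested list; there are 9 such values of n.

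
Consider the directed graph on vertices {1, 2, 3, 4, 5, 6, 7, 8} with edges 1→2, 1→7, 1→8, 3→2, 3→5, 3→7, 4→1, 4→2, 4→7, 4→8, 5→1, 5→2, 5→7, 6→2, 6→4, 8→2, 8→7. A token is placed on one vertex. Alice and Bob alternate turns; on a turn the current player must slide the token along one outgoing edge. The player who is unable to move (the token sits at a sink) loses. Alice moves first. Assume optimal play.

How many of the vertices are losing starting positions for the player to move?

2

Compute win/loss labels from the base case upward. A position with no move is L. Any other position is W if it can reach an L in one move, else L.
Every edge goes from a vertex to one that appears earlier in the order 2, 7, 8, 1, 5, 4, 3, 6, so processing vertices in that order labels each vertex after all of its successors.
2: no outgoing edge → L
7: no outgoing edge → L
8: can move to 7, which is L ⇒ W
1: can move to 7, which is L ⇒ W
5: can move to 7, which is L ⇒ W
4: can move to 7, which is L ⇒ W
3: can move to 7, which is L ⇒ W
6: can move to 2, which is L ⇒ W
The L vertices are 2, 7; that is 2 in all.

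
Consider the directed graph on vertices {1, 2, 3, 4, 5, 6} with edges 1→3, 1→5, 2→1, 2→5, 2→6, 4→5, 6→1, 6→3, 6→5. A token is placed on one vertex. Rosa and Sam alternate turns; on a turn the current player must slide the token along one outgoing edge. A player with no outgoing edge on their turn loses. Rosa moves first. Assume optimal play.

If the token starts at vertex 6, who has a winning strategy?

Classify positions by backward induction: terminal positions (no move available) are L. From any other position, the mover wins iff some move reaches an L.
Every edge goes from a vertex to one that appears earlier in the order 3, 5, 4, 1, 6, 2, so processing vertices in that order labels each vertex after all of its successors.
3: no outgoing edge → L
5: no outgoing edge → L
4: W (go to 5, an L position)
1: W (go to 5, an L position)
6: W (go to 5, an L position)
2: W (go to 5, an L position)
The starting position 6 is W: Rosa should move to 5, handing over an L position.

Rosa wins.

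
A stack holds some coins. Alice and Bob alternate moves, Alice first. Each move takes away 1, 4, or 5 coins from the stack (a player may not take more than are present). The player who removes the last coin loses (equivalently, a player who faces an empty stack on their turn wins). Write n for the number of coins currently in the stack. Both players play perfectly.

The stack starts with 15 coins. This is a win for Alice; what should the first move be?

Remove 4, leaving 11.

Compute win/loss labels from the base case upward. A position with no move is W. Any other position is W if it can reach an L in one move, else L.
n=0: no move; the opponent has just taken the last coin and therefore loses → W
n=1: L (sole option 0(W) is W)
n=2: W (go to 1, an L position)
n=3: L (sole option 2(W) is W)
n=4: W (go to 3, an L position)
n=5: W (go to 1, an L position)
n=6: W (go to 1, an L position)
n=7: W (go to 3, an L position)
n=8: W (go to 3, an L position)
n=9: L (options 8(W), 5(W), 4(W) are all W)
n=10: W (go to 9, an L position)
n=11: L (options 10(W), 7(W), 6(W) are all W)
n=12: W (go to 11, an L position)
n=13: W (go to 9, an L position)
n=14: W (go to 9, an L position)
n=15: W (go to 11, an L position)
From 15, the L positions reachable in one move are: 11.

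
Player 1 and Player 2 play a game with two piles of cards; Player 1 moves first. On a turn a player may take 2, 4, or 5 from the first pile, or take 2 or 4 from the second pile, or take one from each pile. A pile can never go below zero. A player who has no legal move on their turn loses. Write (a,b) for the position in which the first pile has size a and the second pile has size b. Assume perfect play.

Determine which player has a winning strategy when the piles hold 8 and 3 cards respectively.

Compute win/loss labels from the base case upward. A position with no move is L. Any other position is W if it can reach an L in one move, else L.
No move ever increases a pile, so every position that can arise here has a ≤ 8 and b ≤ 3; it is enough to label the cells with 0 ≤ a ≤ 8 and 0 ≤ b ≤ 3.
Every move lowers a or b (never raises either), so fill the grid row by row in increasing a, and left to right within a row: each cell's successors are then already labelled.
      b=0  b=1  b=2  b=3
a=0:    L    L    W    W
a=1:    L    W    W    L
a=2:    W    W    L    L
a=3:    W    L    L    W
a=4:    W    W    W    W
a=5:    W    W    W    W
a=6:    W    L    W    W
a=7:    L    W    W    W
a=8:    L    W    W    L
Cells with no legal move (terminal, hence L): (0,0), (0,1), (1,0).
The remaining L cells, each justified by listing all of its moves:
(1,3): L (options (1,1)(W), (0,2)(W) are all W)
(2,2): L (options (0,2)(W), (2,0)(W), (1,1)(W) are all W)
(2,3): L (options (0,3)(W), (2,1)(W), (1,2)(W) are all W)
(3,1): L (options (1,1)(W), (2,0)(W) are all W)
(3,2): L (options (1,2)(W), (3,0)(W), (2,1)(W) are all W)
(6,1): L (options (4,1)(W), (2,1)(W), (1,1)(W), (5,0)(W) are all W)
(7,0): L (options (5,0)(W), (3,0)(W), (2,0)(W) are all W)
(8,0): L (options (6,0)(W), (4,0)(W), (3,0)(W) are all W)
(8,3): L (options (6,3)(W), (4,3)(W), (3,3)(W), (8,1)(W), (7,2)(W) are all W)
Every other cell has at least one move into one of the L cells above, so it is W.
The starting position (8,3) is L: whatever Player 1 does, the opponent receives a W position.

Player 2 wins.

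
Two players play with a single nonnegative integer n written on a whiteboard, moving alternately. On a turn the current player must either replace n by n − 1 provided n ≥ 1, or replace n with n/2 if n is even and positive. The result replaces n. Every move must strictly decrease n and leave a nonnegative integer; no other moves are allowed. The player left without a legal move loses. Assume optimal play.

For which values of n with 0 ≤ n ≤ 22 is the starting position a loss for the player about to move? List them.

0, 2, 5, 7, 9, 11, 13, 15, 17, 19, 21

Classify positions by backward induction: terminal positions (no move available) are L. From any other position, the mover wins iff some move reaches an L.
n=0: no move → L
n=1: reaches L-position 0 → W
n=2: only reaches 1(W), which is W → L
n=3: reaches L-position 2 → W
n=4: reaches L-position 2 → W
n=5: only reaches 4(W), which is W → L
n=6: reaches L-position 5 → W
n=7: only reaches 6(W), which is W → L
n=8: reaches L-position 7 → W
n=9: only reaches 8(W), which is W → L
n=10: reaches L-position 5 → W
n=11: only reaches 10(W), which is W → L
n=12: reaches L-position 11 → W
n=13: only reaches 12(W), which is W → L
n=14: reaches L-position 7 → W
n=15: only reaches 14(W), which is W → L
n=16: reaches L-position 15 → W
n=17: only reaches 16(W), which is W → L
n=18: reaches L-position 9 → W
n=19: only reaches 18(W), which is W → L
n=20: reaches L-position 19 → W
n=21: only reaches 20(W), which is W → L
n=22: reaches L-position 11 → W
The losing starting values of n are exactly the entries labelled L in this table (11 of them).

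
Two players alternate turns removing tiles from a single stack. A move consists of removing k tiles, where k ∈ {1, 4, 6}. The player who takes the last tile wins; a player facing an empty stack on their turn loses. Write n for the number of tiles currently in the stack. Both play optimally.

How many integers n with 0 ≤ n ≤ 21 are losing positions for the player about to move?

Work bottom-up. With no move the player to move loses. Otherwise the position is W if at least one move leads to an L position for the opponent, and L if every move leads to a W.
n=0: no move → L
n=1: W (go to 0, an L position)
n=2: L (sole option 1(W) is W)
n=3: W (go to 2, an L position)
n=4: W (go to 0, an L position)
n=5: L (options 4(W), 1(W) are all W)
n=6: W (go to 5, an L position)
n=7: L (options 6(W), 3(W), 1(W) are all W)
n=8: W (go to 7, an L position)
n=9: W (go to 5, an L position)
n=10: L (options 9(W), 6(W), 4(W) are all W)
n=11: W (go to 10, an L position)
n=12: L (options 11(W), 8(W), 6(W) are all W)
n=13: W (go to 12, an L position)
n=14: W (go to 10, an L position)
n=15: L (options 14(W), 11(W), 9(W) are all W)
n=16: W (go to 15, an L position)
n=17: L (options 16(W), 13(W), 11(W) are all W)
n=18: W (go to 17, an L position)
n=19: W (go to 15, an L position)
n=20: L (options 19(W), 16(W), 14(W) are all W)
n=21: W (go to 20, an L position)
L entries with 0 ≤ n ≤ 21: n = 0, 2, 5, 7, 10, 12, 15, 17, 20; that makes 9.

9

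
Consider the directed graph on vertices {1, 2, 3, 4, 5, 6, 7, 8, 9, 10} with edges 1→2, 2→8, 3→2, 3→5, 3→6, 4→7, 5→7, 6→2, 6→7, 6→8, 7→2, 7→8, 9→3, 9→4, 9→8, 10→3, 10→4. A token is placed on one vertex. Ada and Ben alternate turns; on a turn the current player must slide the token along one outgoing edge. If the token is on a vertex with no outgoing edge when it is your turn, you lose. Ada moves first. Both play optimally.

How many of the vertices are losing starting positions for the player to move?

Compute win/loss labels from the base case upward. A position with no move is L. Any other position is W if it can reach an L in one move, else L.
Every edge goes from a vertex to one that appears earlier in the order 8, 2, 7, 5, 6, 3, 1, 4, 9, 10, so processing vertices in that order labels each vertex after all of its successors.
8: no outgoing edge → L
2: →8(L), so W
7: →8(L), so W
5: →7(W) only, which is W, so L
6: →8(L), so W
3: →5(L), so W
1: →2(W) only, which is W, so L
4: →7(W) only, which is W, so L
9: →4(L), so W
10: →4(L), so W
The L vertices are 1, 4, 5, 8; that is 4 in all.

4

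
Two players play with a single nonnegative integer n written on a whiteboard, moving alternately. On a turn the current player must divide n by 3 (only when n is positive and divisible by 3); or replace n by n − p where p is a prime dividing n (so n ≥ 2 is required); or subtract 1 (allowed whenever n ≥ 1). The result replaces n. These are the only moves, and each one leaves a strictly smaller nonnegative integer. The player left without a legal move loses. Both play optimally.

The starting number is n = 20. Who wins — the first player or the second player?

The first player wins.

Use the standard recursion: the mover loses at a terminal position; elsewhere, the mover wins exactly when some move hands the opponent an L position.
n=0: no move → L
n=1: can move to 0, which is L ⇒ W
n=2: can move to 0, which is L ⇒ W
n=3: can move to 0, which is L ⇒ W
n=4: moves to 2(W), 3(W); every one is W ⇒ L
n=5: can move to 0, which is L ⇒ W
n=6: can move to 4, which is L ⇒ W
n=7: can move to 0, which is L ⇒ W
n=8: moves to 6(W), 7(W); every one is W ⇒ L
n=9: can move to 8, which is L ⇒ W
n=10: can move to 8, which is L ⇒ W
n=11: can move to 0, which is L ⇒ W
n=12: can move to 4, which is L ⇒ W
n=13: can move to 0, which is L ⇒ W
n=14: moves to 7(W), 12(W), 13(W); every one is W ⇒ L
n=15: can move to 14, which is L ⇒ W
n=16: can move to 14, which is L ⇒ W
n=17: can move to 0, which is L ⇒ W
n=18: moves to 6(W), 15(W), 16(W), 17(W); every one is W ⇒ L
n=19: can move to 0, which is L ⇒ W
n=20: can move to 18, which is L ⇒ W
From 20 the player to move can move to 18, reaching an L position.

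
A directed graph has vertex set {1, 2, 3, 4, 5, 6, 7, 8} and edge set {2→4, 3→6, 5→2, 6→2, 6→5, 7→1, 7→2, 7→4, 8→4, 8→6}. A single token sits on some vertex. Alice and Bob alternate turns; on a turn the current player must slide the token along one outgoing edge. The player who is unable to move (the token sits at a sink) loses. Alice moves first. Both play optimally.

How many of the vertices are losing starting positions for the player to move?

4

Work bottom-up. With no move the player to move loses. Otherwise the position is W if at least one move leads to an L position for the opponent, and L if every move leads to a W.
Every edge goes from a vertex to one that appears earlier in the order 4, 1, 2, 5, 6, 7, 8, 3, so processing vertices in that order labels each vertex after all of its successors.
4: no outgoing edge → L
1: no outgoing edge → L
2: reaches L-position 4 → W
5: only reaches 2(W), which is W → L
6: reaches L-position 5 → W
7: reaches L-position 1 → W
8: reaches L-position 4 → W
3: only reaches 6(W), which is W → L
The L vertices are 1, 3, 4, 5; that is 4 in all.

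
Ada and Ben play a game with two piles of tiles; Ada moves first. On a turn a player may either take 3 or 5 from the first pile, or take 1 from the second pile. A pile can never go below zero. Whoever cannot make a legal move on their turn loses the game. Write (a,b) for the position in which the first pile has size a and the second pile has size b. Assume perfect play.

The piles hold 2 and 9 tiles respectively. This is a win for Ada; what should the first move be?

Move to (2,8).

Use the standard recursion: the mover loses at a terminal position; elsewhere, the mover wins exactly when some move hands the opponent an L position.
No move ever increases a pile, so every position that can arise here has a ≤ 2 and b ≤ 9; it is enough to label the cells with 0 ≤ a ≤ 2 and 0 ≤ b ≤ 9.
Every move lowers a or b (never raises either), so fill the grid row by row in increasing a, and left to right within a row: each cell's successors are then already labelled.
      b=0  b=1  b=2  b=3  b=4  b=5  b=6  b=7  b=8  b=9
a=0:    L    W    L    W    L    W    L    W    L    W
a=1:    L    W    L    W    L    W    L    W    L    W
a=2:    L    W    L    W    L    W    L    W    L    W
Cells with no legal move (terminal, hence L): (0,0), (1,0), (2,0).
The remaining L cells, each justified by listing all of its moves:
(0,2): the only move is to (0,1)(W), a W ⇒ L
(0,4): the only move is to (0,3)(W), a W ⇒ L
(0,6): the only move is to (0,5)(W), a W ⇒ L
(0,8): the only move is to (0,7)(W), a W ⇒ L
(1,2): the only move is to (1,1)(W), a W ⇒ L
(1,4): the only move is to (1,3)(W), a W ⇒ L
(1,6): the only move is to (1,5)(W), a W ⇒ L
(1,8): the only move is to (1,7)(W), a W ⇒ L
(2,2): the only move is to (2,1)(W), a W ⇒ L
(2,4): the only move is to (2,3)(W), a W ⇒ L
(2,6): the only move is to (2,5)(W), a W ⇒ L
(2,8): the only move is to (2,7)(W), a W ⇒ L
Every other cell has at least one move into one of the L cells above, so it is W.
From (2,9), the L positions reachable in one move are: (2,8).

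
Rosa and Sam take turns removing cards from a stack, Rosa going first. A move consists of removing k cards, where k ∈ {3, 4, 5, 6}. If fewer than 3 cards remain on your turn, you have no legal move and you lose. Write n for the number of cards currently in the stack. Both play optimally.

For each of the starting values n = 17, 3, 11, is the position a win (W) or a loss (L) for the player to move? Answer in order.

Classify positions by backward induction: terminal positions (no move available) are L. From any other position, the mover wins iff some move reaches an L.
n=0: no move → L
n=1: no move → L
n=2: no move → L
n=3: reaches L-position 0 → W
n=4: reaches L-position 1 → W
n=5: reaches L-position 2 → W
n=6: reaches L-position 2 → W
n=7: reaches L-position 2 → W
n=8: reaches L-position 2 → W
n=9: only reaches 6(W), 5(W), 4(W), 3(W), all W → L
n=10: only reaches 7(W), 6(W), 5(W), 4(W), all W → L
n=11: only reaches 8(W), 7(W), 6(W), 5(W), all W → L
n=12: reaches L-position 9 → W
n=13: reaches L-position 10 → W
n=14: reaches L-position 11 → W
n=15: reaches L-position 11 → W
n=16: reaches L-position 11 → W
n=17: reaches L-position 11 → W

17: W, 3: W, 11: L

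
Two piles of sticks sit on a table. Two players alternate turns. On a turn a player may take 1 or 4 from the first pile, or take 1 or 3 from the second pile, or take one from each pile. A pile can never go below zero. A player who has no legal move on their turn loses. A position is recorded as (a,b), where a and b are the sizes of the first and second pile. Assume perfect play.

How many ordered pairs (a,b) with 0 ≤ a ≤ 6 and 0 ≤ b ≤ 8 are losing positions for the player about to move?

18

Work bottom-up. With no move the player to move loses. Otherwise the position is W if at least one move leads to an L position for the opponent, and L if every move leads to a W.
Every move lowers a or b (never raises either), so fill the grid row by row in increasing a, and left to right within a row: each cell's successors are then already labelled.
      b=0  b=1  b=2  b=3  b=4  b=5  b=6  b=7  b=8
a=0:    L    W    L    W    L    W    L    W    L
a=1:    W    W    W    W    W    W    W    W    W
a=2:    L    W    L    W    L    W    L    W    L
a=3:    W    W    W    W    W    W    W    W    W
a=4:    W    L    W    L    W    L    W    L    W
a=5:    L    W    W    W    W    W    W    W    W
a=6:    W    W    W    L    W    L    W    L    W
Cells with no legal move (terminal, hence L): (0,0).
The remaining L cells, each justified by listing all of its moves:
(0,2): only reaches (0,1)(W), which is W → L
(0,4): only reaches (0,3)(W), (0,1)(W), all W → L
(0,6): only reaches (0,5)(W), (0,3)(W), all W → L
(0,8): only reaches (0,7)(W), (0,5)(W), all W → L
(2,0): only reaches (1,0)(W), which is W → L
(2,2): only reaches (1,2)(W), (2,1)(W), (1,1)(W), all W → L
(2,4): only reaches (1,4)(W), (2,3)(W), (2,1)(W), (1,3)(W), all W → L
(2,6): only reaches (1,6)(W), (2,5)(W), (2,3)(W), (1,5)(W), all W → L
(2,8): only reaches (1,8)(W), (2,7)(W), (2,5)(W), (1,7)(W), all W → L
(4,1): only reaches (3,1)(W), (0,1)(W), (4,0)(W), (3,0)(W), all W → L
(4,3): only reaches (3,3)(W), (0,3)(W), (4,2)(W), (4,0)(W), (3,2)(W), all W → L
(4,5): only reaches (3,5)(W), (0,5)(W), (4,4)(W), (4,2)(W), (3,4)(W), all W → L
(4,7): only reaches (3,7)(W), (0,7)(W), (4,6)(W), (4,4)(W), (3,6)(W), all W → L
(5,0): only reaches (4,0)(W), (1,0)(W), all W → L
(6,3): only reaches (5,3)(W), (2,3)(W), (6,2)(W), (6,0)(W), (5,2)(W), all W → L
(6,5): only reaches (5,5)(W), (2,5)(W), (6,4)(W), (6,2)(W), (5,4)(W), all W → L
(6,7): only reaches (5,7)(W), (2,7)(W), (6,6)(W), (6,4)(W), (5,6)(W), all W → L
Every other cell has at least one move into one of the L cells above, so it is W.
L cells per row: a=0: 5, a=1: 0, a=2: 5, a=3: 0, a=4: 4, a=5: 1, a=6: 3; total 18.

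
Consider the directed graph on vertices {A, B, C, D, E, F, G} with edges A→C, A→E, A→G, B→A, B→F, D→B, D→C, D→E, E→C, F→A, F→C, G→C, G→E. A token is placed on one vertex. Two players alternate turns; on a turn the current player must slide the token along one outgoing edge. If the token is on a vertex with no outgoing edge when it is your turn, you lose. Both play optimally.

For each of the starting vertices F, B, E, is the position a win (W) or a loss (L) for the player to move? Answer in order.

Use the standard recursion: the mover loses at a terminal position; elsewhere, the mover wins exactly when some move hands the opponent an L position.
Every edge goes from a vertex to one that appears earlier in the order C, E, G, A, F, B, D, so processing vertices in that order labels each vertex after all of its successors.
C: no outgoing edge → L
E: W (go to C, an L position)
G: W (go to C, an L position)
A: W (go to C, an L position)
F: W (go to C, an L position)
B: L (options F(W), A(W) are all W)
D: W (go to B, an L position)

F: W, B: L, E: W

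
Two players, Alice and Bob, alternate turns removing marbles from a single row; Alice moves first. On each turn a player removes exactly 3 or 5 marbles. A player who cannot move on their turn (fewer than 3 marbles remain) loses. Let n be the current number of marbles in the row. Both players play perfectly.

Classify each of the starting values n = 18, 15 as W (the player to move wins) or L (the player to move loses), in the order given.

Label each position W (a win for the player to move) or L (a loss). A position with no legal move is L; any other position is W exactly when some move reaches an L, and L when every move reaches a W.
n=0: no move → L
n=1: no move → L
n=2: no move → L
n=3: →0(L), so W
n=4: →1(L), so W
n=5: →2(L), so W
n=6: →1(L), so W
n=7: →2(L), so W
n=8: →5(W), 3(W) — all W, so L
n=9: →6(W), 4(W) — all W, so L
n=10: →7(W), 5(W) — all W, so L
n=11: →8(L), so W
n=12: →9(L), so W
n=13: →10(L), so W
n=14: →9(L), so W
n=15: →10(L), so W
n=16: →13(W), 11(W) — all W, so L
n=17: →14(W), 12(W) — all W, so L
n=18: →15(W), 13(W) — all W, so L

18: L, 15: W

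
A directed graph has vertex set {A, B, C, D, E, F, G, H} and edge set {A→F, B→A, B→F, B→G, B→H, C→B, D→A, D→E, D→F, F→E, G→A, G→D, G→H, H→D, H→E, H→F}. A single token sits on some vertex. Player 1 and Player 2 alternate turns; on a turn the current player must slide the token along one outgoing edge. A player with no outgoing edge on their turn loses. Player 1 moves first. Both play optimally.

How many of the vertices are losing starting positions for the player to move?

3

Classify positions by backward induction: terminal positions (no move available) are L. From any other position, the mover wins iff some move reaches an L.
Every edge goes from a vertex to one that appears earlier in the order E, F, A, D, H, G, B, C, so processing vertices in that order labels each vertex after all of its successors.
E: no outgoing edge → L
F: can move to E, which is L ⇒ W
A: the only move is to F(W), a W ⇒ L
D: can move to A, which is L ⇒ W
H: can move to E, which is L ⇒ W
G: can move to A, which is L ⇒ W
B: can move to A, which is L ⇒ W
C: the only move is to B(W), a W ⇒ L
The L vertices are A, C, E; that is 3 in all.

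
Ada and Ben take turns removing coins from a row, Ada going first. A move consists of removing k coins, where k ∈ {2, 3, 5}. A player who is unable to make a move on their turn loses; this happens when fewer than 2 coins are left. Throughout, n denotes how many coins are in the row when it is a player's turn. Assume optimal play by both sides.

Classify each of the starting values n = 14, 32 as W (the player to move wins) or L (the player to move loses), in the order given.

Classify positions by backward induction: terminal positions (no move available) are L. From any other position, the mover wins iff some move reaches an L.
n=0: no move → L
n=1: no move → L
n=2: →0(L), so W
n=3: →1(L), so W
n=4: →1(L), so W
n=5: →0(L), so W
n=6: →1(L), so W
n=7: →5(W), 4(W), 2(W) — all W, so L
n=8: →6(W), 5(W), 3(W) — all W, so L
n=9: →7(L), so W
n=10: →8(L), so W
n=11: →8(L), so W
n=12: →7(L), so W
n=13: →8(L), so W
n=14: →12(W), 11(W), 9(W) — all W, so L
n=15: →13(W), 12(W), 10(W) — all W, so L
n=16: →14(L), so W
n=17: →15(L), so W
n=18: →15(L), so W
n=19: →14(L), so W
n=20: →15(L), so W
n=21: →19(W), 18(W), 16(W) — all W, so L
n=22: →20(W), 19(W), 17(W) — all W, so L
n=23: →21(L), so W
n=24: →22(L), so W
n=25: →22(L), so W
n=26: →21(L), so W
n=27: →22(L), so W
n=28: →26(W), 25(W), 23(W) — all W, so L
n=29: →27(W), 26(W), 24(W) — all W, so L
n=30: →28(L), so W
n=31: →29(L), so W
n=32: →29(L), so W

14: L, 32: W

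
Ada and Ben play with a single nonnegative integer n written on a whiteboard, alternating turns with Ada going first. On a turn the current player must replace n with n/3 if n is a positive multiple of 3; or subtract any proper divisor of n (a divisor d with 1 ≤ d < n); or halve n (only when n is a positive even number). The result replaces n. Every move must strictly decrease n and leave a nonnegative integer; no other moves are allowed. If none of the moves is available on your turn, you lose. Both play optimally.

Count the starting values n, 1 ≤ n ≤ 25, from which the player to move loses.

Classify positions by backward induction: terminal positions (no move available) are L. From any other position, the mover wins iff some move reaches an L.
n=0: no move → L
n=1: no move → L
n=2: →1(L), so W
n=3: →1(L), so W
n=4: →2(W), 3(W) — all W, so L
n=5: →4(L), so W
n=6: →4(L), so W
n=7: →6(W) only, which is W, so L
n=8: →4(L), so W
n=9: →3(W), 6(W), 8(W) — all W, so L
n=10: →9(L), so W
n=11: →10(W) only, which is W, so L
n=12: →4(L), so W
n=13: →12(W) only, which is W, so L
n=14: →7(L), so W
n=15: →5(W), 10(W), 12(W), 14(W) — all W, so L
n=16: →15(L), so W
n=17: →16(W) only, which is W, so L
n=18: →9(L), so W
n=19: →18(W) only, which is W, so L
n=20: →15(L), so W
n=21: →7(L), so W
n=22: →11(L), so W
n=23: →22(W) only, which is W, so L
n=24: →23(L), so W
n=25: →20(W), 24(W) — all W, so L
L entries with 1 ≤ n ≤ 25 (n=0 is outside the asked range and is not counted): n = 1, 4, 7, 9, 11, 13, 15, 17, 19, 23, 25; that makes 11.

11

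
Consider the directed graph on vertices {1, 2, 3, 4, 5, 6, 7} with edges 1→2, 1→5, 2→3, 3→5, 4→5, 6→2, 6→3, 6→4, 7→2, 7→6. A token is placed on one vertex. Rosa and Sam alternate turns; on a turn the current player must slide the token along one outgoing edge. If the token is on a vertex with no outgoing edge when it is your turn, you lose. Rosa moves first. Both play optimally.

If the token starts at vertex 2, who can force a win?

Classify positions by backward induction: terminal positions (no move available) are L. From any other position, the mover wins iff some move reaches an L.
Every edge goes from a vertex to one that appears earlier in the order 5, 3, 2, 4, 6, 7, 1, so processing vertices in that order labels each vertex after all of its successors.
5: no outgoing edge → L
3: →5(L), so W
2: →3(W) only, which is W, so L
4: →5(L), so W
6: →2(L), so W
7: →2(L), so W
1: →2(L), so W
Every move from 2 reaches a W position, so the mover loses.

Sam wins.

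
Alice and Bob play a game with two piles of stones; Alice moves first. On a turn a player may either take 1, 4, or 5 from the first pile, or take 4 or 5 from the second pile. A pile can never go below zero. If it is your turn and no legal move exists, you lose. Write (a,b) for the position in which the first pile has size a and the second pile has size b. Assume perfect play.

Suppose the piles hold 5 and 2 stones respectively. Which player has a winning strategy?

Compute win/loss labels from the base case upward. A position with no move is L. Any other position is W if it can reach an L in one move, else L.
No move ever increases a pile, so every position that can arise here has a ≤ 5 and b ≤ 2; it is enough to label the cells with 0 ≤ a ≤ 5 and 0 ≤ b ≤ 2.
Every move lowers a or b (never raises either), so fill the grid row by row in increasing a, and left to right within a row: each cell's successors are then already labelled.
      b=0  b=1  b=2
a=0:    L    L    L
a=1:    W    W    W
a=2:    L    L    L
a=3:    W    W    W
a=4:    W    W    W
a=5:    W    W    W
Cells with no legal move (terminal, hence L): (0,0), (0,1), (0,2).
The remaining L cells, each justified by listing all of its moves:
(2,0): →(1,0)(W) only, which is W, so L
(2,1): →(1,1)(W) only, which is W, so L
(2,2): →(1,2)(W) only, which is W, so L
Every other cell has at least one move into one of the L cells above, so it is W.
The starting position (5,2) is W: Alice should move to (0,2), handing over an L position.

Alice wins.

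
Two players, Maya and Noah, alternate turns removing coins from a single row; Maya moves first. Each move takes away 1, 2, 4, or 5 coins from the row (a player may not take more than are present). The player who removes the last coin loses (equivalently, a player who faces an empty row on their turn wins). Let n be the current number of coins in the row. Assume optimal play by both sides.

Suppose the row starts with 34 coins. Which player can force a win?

Noah wins.

Build the W/L table. Terminal = W. A non-terminal position is W if it has a move to some L; otherwise it is L.
n=0: no move; the opponent has just taken the last coin and therefore loses → W
n=1: L (sole option 0(W) is W)
n=2: W (go to 1, an L position)
n=3: W (go to 1, an L position)
n=4: L (options 3(W), 2(W), 0(W) are all W)
n=5: W (go to 4, an L position)
n=6: W (go to 4, an L position)
n=7: L (options 6(W), 5(W), 3(W), 2(W) are all W)
n=8: W (go to 7, an L position)
n=9: W (go to 7, an L position)
n=10: L (options 9(W), 8(W), 6(W), 5(W) are all W)
n=11: W (go to 10, an L position)
n=12: W (go to 10, an L position)
n=13: L (options 12(W), 11(W), 9(W), 8(W) are all W)
n=14: W (go to 13, an L position)
n=15: W (go to 13, an L position)
n=16: L (options 15(W), 14(W), 12(W), 11(W) are all W)
n=17: W (go to 16, an L position)
n=18: W (go to 16, an L position)
n=19: L (options 18(W), 17(W), 15(W), 14(W) are all W)
n=20: W (go to 19, an L position)
n=21: W (go to 19, an L position)
n=22: L (options 21(W), 20(W), 18(W), 17(W) are all W)
n=23: W (go to 22, an L position)
n=24: W (go to 22, an L position)
n=25: L (options 24(W), 23(W), 21(W), 20(W) are all W)
n=26: W (go to 25, an L position)
n=27: W (go to 25, an L position)
n=28: L (options 27(W), 26(W), 24(W), 23(W) are all W)
n=29: W (go to 28, an L position)
n=30: W (go to 28, an L position)
n=31: L (options 30(W), 29(W), 27(W), 26(W) are all W)
n=32: W (go to 31, an L position)
n=33: W (go to 31, an L position)
n=34: L (options 33(W), 32(W), 30(W), 29(W) are all W)
The starting position 34 is L: whatever Maya does, the opponent receives a W position.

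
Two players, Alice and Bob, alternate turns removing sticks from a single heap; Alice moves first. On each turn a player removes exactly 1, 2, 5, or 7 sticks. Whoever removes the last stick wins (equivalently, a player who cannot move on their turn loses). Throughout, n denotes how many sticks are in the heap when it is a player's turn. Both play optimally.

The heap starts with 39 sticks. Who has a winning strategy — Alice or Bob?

Classify positions by backward induction: terminal positions (no move available) are L. From any other position, the mover wins iff some move reaches an L.
n=0: no move → L
n=1: can move to 0, which is L ⇒ W
n=2: can move to 0, which is L ⇒ W
n=3: moves to 2(W), 1(W); every one is W ⇒ L
n=4: can move to 3, which is L ⇒ W
n=5: can move to 3, which is L ⇒ W
n=6: moves to 5(W), 4(W), 1(W); every one is W ⇒ L
n=7: can move to 6, which is L ⇒ W
n=8: can move to 6, which is L ⇒ W
n=9: moves to 8(W), 7(W), 4(W), 2(W); every one is W ⇒ L
n=10: can move to 9, which is L ⇒ W
n=11: can move to 9, which is L ⇒ W
n=12: moves to 11(W), 10(W), 7(W), 5(W); every one is W ⇒ L
n=13: can move to 12, which is L ⇒ W
n=14: can move to 12, which is L ⇒ W
n=15: moves to 14(W), 13(W), 10(W), 8(W); every one is W ⇒ L
n=16: can move to 15, which is L ⇒ W
n=17: can move to 15, which is L ⇒ W
n=18: moves to 17(W), 16(W), 13(W), 11(W); every one is W ⇒ L
n=19: can move to 18, which is L ⇒ W
n=20: can move to 18, which is L ⇒ W
n=21: moves to 20(W), 19(W), 16(W), 14(W); every one is W ⇒ L
n=22: can move to 21, which is L ⇒ W
n=23: can move to 21, which is L ⇒ W
n=24: moves to 23(W), 22(W), 19(W), 17(W); every one is W ⇒ L
n=25: can move to 24, which is L ⇒ W
n=26: can move to 24, which is L ⇒ W
n=27: moves to 26(W), 25(W), 22(W), 20(W); every one is W ⇒ L
n=28: can move to 27, which is L ⇒ W
n=29: can move to 27, which is L ⇒ W
n=30: moves to 29(W), 28(W), 25(W), 23(W); every one is W ⇒ L
n=31: can move to 30, which is L ⇒ W
n=32: can move to 30, which is L ⇒ W
n=33: moves to 32(W), 31(W), 28(W), 26(W); every one is W ⇒ L
n=34: can move to 33, which is L ⇒ W
n=35: can move to 33, which is L ⇒ W
n=36: moves to 35(W), 34(W), 31(W), 29(W); every one is W ⇒ L
n=37: can move to 36, which is L ⇒ W
n=38: can move to 36, which is L ⇒ W
n=39: moves to 38(W), 37(W), 34(W), 32(W); every one is W ⇒ L
The starting position 39 is L: whatever Alice does, the opponent receives a W position.

Bob wins.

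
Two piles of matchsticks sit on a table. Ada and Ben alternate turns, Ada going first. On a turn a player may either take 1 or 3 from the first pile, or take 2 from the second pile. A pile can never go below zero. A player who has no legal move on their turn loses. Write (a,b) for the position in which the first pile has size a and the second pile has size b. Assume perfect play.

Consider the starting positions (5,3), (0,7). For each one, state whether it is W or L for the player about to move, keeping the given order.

Use the standard recursion: the mover loses at a terminal position; elsewhere, the mover wins exactly when some move hands the opponent an L position.
No move ever increases a pile, so every position that can arise here has a ≤ 5 and b ≤ 7; it is enough to label the cells with 0 ≤ a ≤ 5 and 0 ≤ b ≤ 7.
Every move lowers a or b (never raises either), so fill the grid row by row in increasing a, and left to right within a row: each cell's successors are then already labelled.
      b=0  b=1  b=2  b=3  b=4  b=5  b=6  b=7
a=0:    L    L    W    W    L    L    W    W
a=1:    W    W    L    L    W    W    L    L
a=2:    L    L    W    W    L    L    W    W
a=3:    W    W    L    L    W    W    L    L
a=4:    L    L    W    W    L    L    W    W
a=5:    W    W    L    L    W    W    L    L
Cells with no legal move (terminal, hence L): (0,0), (0,1).
The remaining L cells, each justified by listing all of its moves:
(0,4): only reaches (0,2)(W), which is W → L
(0,5): only reaches (0,3)(W), which is W → L
(1,2): only reaches (0,2)(W), (1,0)(W), all W → L
(1,3): only reaches (0,3)(W), (1,1)(W), all W → L
(1,6): only reaches (0,6)(W), (1,4)(W), all W → L
(1,7): only reaches (0,7)(W), (1,5)(W), all W → L
(2,0): only reaches (1,0)(W), which is W → L
(2,1): only reaches (1,1)(W), which is W → L
(2,4): only reaches (1,4)(W), (2,2)(W), all W → L
(2,5): only reaches (1,5)(W), (2,3)(W), all W → L
(3,2): only reaches (2,2)(W), (0,2)(W), (3,0)(W), all W → L
(3,3): only reaches (2,3)(W), (0,3)(W), (3,1)(W), all W → L
(3,6): only reaches (2,6)(W), (0,6)(W), (3,4)(W), all W → L
(3,7): only reaches (2,7)(W), (0,7)(W), (3,5)(W), all W → L
(4,0): only reaches (3,0)(W), (1,0)(W), all W → L
(4,1): only reaches (3,1)(W), (1,1)(W), all W → L
(4,4): only reaches (3,4)(W), (1,4)(W), (4,2)(W), all W → L
(4,5): only reaches (3,5)(W), (1,5)(W), (4,3)(W), all W → L
(5,2): only reaches (4,2)(W), (2,2)(W), (5,0)(W), all W → L
(5,3): only reaches (4,3)(W), (2,3)(W), (5,1)(W), all W → L
(5,6): only reaches (4,6)(W), (2,6)(W), (5,4)(W), all W → L
(5,7): only reaches (4,7)(W), (2,7)(W), (5,5)(W), all W → L
Every other cell has at least one move into one of the L cells above, so it is W.
(5,3): one of the L cells justified above, so L
(0,7): the move to (0,5) reaches an L cell, so W

(5,3): L, (0,7): W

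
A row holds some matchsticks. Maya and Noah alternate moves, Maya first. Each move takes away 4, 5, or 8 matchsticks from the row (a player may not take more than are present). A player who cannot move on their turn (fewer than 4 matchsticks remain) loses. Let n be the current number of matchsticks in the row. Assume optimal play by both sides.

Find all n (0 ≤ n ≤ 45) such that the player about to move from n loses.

0, 1, 2, 3, 12, 13, 14, 15, 24, 25, 26, 27, 36, 37, 38, 39

Compute win/loss labels from the base case upward. A position with no move is L. Any other position is W if it can reach an L in one move, else L.
n=0: no move → L
n=1: no move → L
n=2: no move → L
n=3: no move → L
n=4: W (go to 0, an L position)
n=5: W (go to 1, an L position)
n=6: W (go to 2, an L position)
n=7: W (go to 3, an L position)
n=8: W (go to 3, an L position)
n=9: W (go to 1, an L position)
n=10: W (go to 2, an L position)
n=11: W (go to 3, an L position)
n=12: L (options 8(W), 7(W), 4(W) are all W)
n=13: L (options 9(W), 8(W), 5(W) are all W)
n=14: L (options 10(W), 9(W), 6(W) are all W)
n=15: L (options 11(W), 10(W), 7(W) are all W)
n=16: W (go to 12, an L position)
n=17: W (go to 13, an L position)
n=18: W (go to 14, an L position)
n=19: W (go to 15, an L position)
n=20: W (go to 15, an L position)
n=21: W (go to 13, an L position)
n=22: W (go to 14, an L position)
n=23: W (go to 15, an L position)
n=24: L (options 20(W), 19(W), 16(W) are all W)
n=25: L (options 21(W), 20(W), 17(W) are all W)
n=26: L (options 22(W), 21(W), 18(W) are all W)
n=27: L (options 23(W), 22(W), 19(W) are all W)
n=28: W (go to 24, an L position)
n=29: W (go to 25, an L position)
n=30: W (go to 26, an L position)
n=31: W (go to 27, an L position)
n=32: W (go to 27, an L position)
n=33: W (go to 25, an L position)
n=34: W (go to 26, an L position)
n=35: W (go to 27, an L position)
n=36: L (options 32(W), 31(W), 28(W) are all W)
n=37: L (options 33(W), 32(W), 29(W) are all W)
n=38: L (options 34(W), 33(W), 30(W) are all W)
n=39: L (options 35(W), 34(W), 31(W) are all W)
n=40: W (go to 36, an L position)
n=41: W (go to 37, an L position)
n=42: W (go to 38, an L position)
n=43: W (go to 39, an L position)
n=44: W (go to 39, an L position)
n=45: W (go to 37, an L position)
Reading off the rows marked L gives the requested list; there are 16 such values of n.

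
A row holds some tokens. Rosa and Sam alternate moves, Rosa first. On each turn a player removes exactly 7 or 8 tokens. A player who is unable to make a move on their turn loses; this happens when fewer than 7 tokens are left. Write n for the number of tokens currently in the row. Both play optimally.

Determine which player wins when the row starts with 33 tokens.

Sam wins.

Positions with no move are L. A position that does have a move is losing for the player to move precisely when every available move leads to a winning position for the opponent. Fill in the labels:
n=0: no move → L
n=1: no move → L
n=2: no move → L
n=3: no move → L
n=4: no move → L
n=5: no move → L
n=6: no move → L
n=7: W (go to 0, an L position)
n=8: W (go to 1, an L position)
n=9: W (go to 2, an L position)
n=10: W (go to 3, an L position)
n=11: W (go to 4, an L position)
n=12: W (go to 5, an L position)
n=13: W (go to 6, an L position)
n=14: W (go to 6, an L position)
n=15: L (options 8(W), 7(W) are all W)
n=16: L (options 9(W), 8(W) are all W)
n=17: L (options 10(W), 9(W) are all W)
n=18: L (options 11(W), 10(W) are all W)
n=19: L (options 12(W), 11(W) are all W)
n=20: L (options 13(W), 12(W) are all W)
n=21: L (options 14(W), 13(W) are all W)
n=22: W (go to 15, an L position)
n=23: W (go to 16, an L position)
n=24: W (go to 17, an L position)
n=25: W (go to 18, an L position)
n=26: W (go to 19, an L position)
n=27: W (go to 20, an L position)
n=28: W (go to 21, an L position)
n=29: W (go to 21, an L position)
n=30: L (options 23(W), 22(W) are all W)
n=31: L (options 24(W), 23(W) are all W)
n=32: L (options 25(W), 24(W) are all W)
n=33: L (options 26(W), 25(W) are all W)
Every move from 33 reaches a W position, so the mover loses.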